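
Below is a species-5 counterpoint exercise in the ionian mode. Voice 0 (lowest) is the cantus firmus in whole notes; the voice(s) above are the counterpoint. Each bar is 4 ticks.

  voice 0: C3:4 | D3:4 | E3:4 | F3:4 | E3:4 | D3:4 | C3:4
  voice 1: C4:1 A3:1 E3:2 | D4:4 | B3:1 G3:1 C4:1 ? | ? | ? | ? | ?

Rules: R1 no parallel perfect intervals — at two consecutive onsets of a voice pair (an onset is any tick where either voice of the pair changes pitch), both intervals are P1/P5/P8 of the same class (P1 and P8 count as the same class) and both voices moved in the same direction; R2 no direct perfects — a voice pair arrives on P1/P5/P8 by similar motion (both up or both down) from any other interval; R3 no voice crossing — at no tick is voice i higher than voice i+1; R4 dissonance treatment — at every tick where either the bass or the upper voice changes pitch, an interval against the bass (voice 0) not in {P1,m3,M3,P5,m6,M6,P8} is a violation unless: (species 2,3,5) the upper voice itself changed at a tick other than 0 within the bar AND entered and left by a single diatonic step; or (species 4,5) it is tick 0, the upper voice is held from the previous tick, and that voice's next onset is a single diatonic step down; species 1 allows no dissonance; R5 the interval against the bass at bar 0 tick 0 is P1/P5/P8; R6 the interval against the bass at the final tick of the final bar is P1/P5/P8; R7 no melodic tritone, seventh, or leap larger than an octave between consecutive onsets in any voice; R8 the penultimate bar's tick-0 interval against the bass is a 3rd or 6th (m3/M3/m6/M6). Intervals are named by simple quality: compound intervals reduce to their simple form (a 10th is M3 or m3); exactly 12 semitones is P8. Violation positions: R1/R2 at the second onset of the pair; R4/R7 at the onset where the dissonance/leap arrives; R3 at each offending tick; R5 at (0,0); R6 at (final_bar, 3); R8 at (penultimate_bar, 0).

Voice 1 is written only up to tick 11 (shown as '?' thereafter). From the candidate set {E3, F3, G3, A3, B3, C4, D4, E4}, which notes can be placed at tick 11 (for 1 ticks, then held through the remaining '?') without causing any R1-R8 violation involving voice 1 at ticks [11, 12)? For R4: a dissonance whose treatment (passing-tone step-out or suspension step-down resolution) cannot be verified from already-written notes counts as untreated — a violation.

{B3, C4, E3, E4, G3}

E3: legal
F3: violates R4
G3: legal
A3: violates R4
B3: legal
C4: legal
D4: violates R4
E4: legal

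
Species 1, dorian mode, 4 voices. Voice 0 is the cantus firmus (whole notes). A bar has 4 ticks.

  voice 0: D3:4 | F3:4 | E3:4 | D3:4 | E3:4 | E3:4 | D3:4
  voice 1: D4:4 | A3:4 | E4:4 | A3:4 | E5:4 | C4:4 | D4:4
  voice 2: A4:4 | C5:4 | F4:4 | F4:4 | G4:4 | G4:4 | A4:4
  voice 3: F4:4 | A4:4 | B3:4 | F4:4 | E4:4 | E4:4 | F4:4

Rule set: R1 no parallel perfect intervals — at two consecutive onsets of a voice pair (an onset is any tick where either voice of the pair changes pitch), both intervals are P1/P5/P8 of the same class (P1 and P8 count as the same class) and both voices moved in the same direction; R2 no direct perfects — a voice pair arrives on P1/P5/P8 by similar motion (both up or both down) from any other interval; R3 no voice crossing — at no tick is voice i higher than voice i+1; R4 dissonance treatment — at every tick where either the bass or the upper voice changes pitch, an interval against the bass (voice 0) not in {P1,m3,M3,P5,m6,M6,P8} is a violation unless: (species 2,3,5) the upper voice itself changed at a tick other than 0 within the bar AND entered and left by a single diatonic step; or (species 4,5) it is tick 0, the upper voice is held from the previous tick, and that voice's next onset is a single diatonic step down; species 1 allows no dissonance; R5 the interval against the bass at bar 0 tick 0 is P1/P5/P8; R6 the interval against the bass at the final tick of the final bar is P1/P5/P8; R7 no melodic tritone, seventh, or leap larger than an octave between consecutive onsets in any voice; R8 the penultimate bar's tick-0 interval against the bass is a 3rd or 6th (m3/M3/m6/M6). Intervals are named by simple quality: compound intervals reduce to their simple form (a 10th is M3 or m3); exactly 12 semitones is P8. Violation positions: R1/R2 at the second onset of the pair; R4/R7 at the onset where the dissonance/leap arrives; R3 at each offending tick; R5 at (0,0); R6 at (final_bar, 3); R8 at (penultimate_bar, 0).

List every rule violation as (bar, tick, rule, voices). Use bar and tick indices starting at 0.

(0, 0, R3, (2, 3))
(0, 0, R5, (0, 3))
(0, 1, R3, (2, 3))
(0, 2, R3, (2, 3))
(0, 3, R3, (2, 3))
(1, 0, R1, (0, 2))
(1, 0, R3, (2, 3))
(1, 1, R3, (2, 3))
(1, 2, R3, (2, 3))
(1, 3, R3, (2, 3))
(2, 0, R2, (0, 3))
(2, 0, R3, (2, 3))
(2, 0, R4, (0, 2))
(2, 0, R7, (3,))
(2, 1, R3, (2, 3))
(2, 2, R3, (2, 3))
(2, 3, R3, (2, 3))
(3, 0, R2, (0, 1))
(3, 0, R7, (3,))
(4, 0, R2, (0, 1))
(4, 0, R3, (1, 2))
(4, 0, R3, (2, 3))
(4, 0, R7, (1,))
(4, 1, R3, (1, 2))
(4, 1, R3, (2, 3))
(4, 2, R3, (1, 2))
(4, 2, R3, (2, 3))
(4, 3, R3, (1, 2))
(4, 3, R3, (2, 3))
(5, 0, R3, (2, 3))
(5, 0, R7, (1,))
(5, 0, R8, (0, 3))
(5, 1, R3, (2, 3))
(5, 2, R3, (2, 3))
(5, 3, R3, (2, 3))
(6, 0, R1, (1, 2))
(6, 0, R3, (2, 3))
(6, 1, R3, (2, 3))
(6, 2, R3, (2, 3))
(6, 3, R3, (2, 3))
(6, 3, R6, (0, 3))

bar 0: v0=D3 v1=D4 v2=A4 v3=F4 downbeat m3
bar 1: v0=F3 v1=A3 v2=C5 v3=A4 downbeat M3
bar 2: v0=E3 v1=E4 v2=F4 v3=B3 downbeat P5
bar 3: v0=D3 v1=A3 v2=F4 v3=F4 downbeat m3
bar 4: v0=E3 v1=E5 v2=G4 v3=E4 downbeat P8
bar 5: v0=E3 v1=C4 v2=G4 v3=E4 downbeat P8
bar 6: v0=D3 v1=D4 v2=A4 v3=F4 downbeat m3
  -> R3 @ bar 0 tick 0 v(2, 3): A4 above F4
  -> R5 @ bar 0 tick 0 v(0, 3): opens on m3
  -> R3 @ bar 0 tick 1 v(2, 3): A4 above F4
  -> R3 @ bar 0 tick 2 v(2, 3): A4 above F4
  -> R3 @ bar 0 tick 3 v(2, 3): A4 above F4
  -> R1 @ bar 1 tick 0 v(0, 2): D3/A4 P5 -> F3/C5 P5 similar
  -> R3 @ bar 1 tick 0 v(2, 3): C5 above A4
  -> R3 @ bar 1 tick 1 v(2, 3): C5 above A4
  -> R3 @ bar 1 tick 2 v(2, 3): C5 above A4
  -> R3 @ bar 1 tick 3 v(2, 3): C5 above A4
  -> R2 @ bar 2 tick 0 v(0, 3): F3/A4 M3 -> E3/B3 P5 similar
  -> R3 @ bar 2 tick 0 v(2, 3): F4 above B3
  -> R4 @ bar 2 tick 0 v(0, 2): E3/F4 m2 untreated
  -> R7 @ bar 2 tick 0 v(3,): A4->B3 leap 10st
  -> R3 @ bar 2 tick 1 v(2, 3): F4 above B3
  -> R3 @ bar 2 tick 2 v(2, 3): F4 above B3
  -> R3 @ bar 2 tick 3 v(2, 3): F4 above B3
  -> R2 @ bar 3 tick 0 v(0, 1): E3/E4 P8 -> D3/A3 P5 similar
  -> R7 @ bar 3 tick 0 v(3,): B3->F4 leap 6st
  -> R2 @ bar 4 tick 0 v(0, 1): D3/A3 P5 -> E3/E5 P1 similar
  -> R3 @ bar 4 tick 0 v(1, 2): E5 above G4
  -> R3 @ bar 4 tick 0 v(2, 3): G4 above E4
  -> R7 @ bar 4 tick 0 v(1,): A3->E5 leap 19st
  -> R3 @ bar 4 tick 1 v(1, 2): E5 above G4
  -> R3 @ bar 4 tick 1 v(2, 3): G4 above E4
  -> R3 @ bar 4 tick 2 v(1, 2): E5 above G4
  -> R3 @ bar 4 tick 2 v(2, 3): G4 above E4
  -> R3 @ bar 4 tick 3 v(1, 2): E5 above G4
  -> R3 @ bar 4 tick 3 v(2, 3): G4 above E4
  -> R3 @ bar 5 tick 0 v(2, 3): G4 above E4
  -> R7 @ bar 5 tick 0 v(1,): E5->C4 leap 16st
  -> R8 @ bar 5 tick 0 v(0, 3): penult P8 not 3rd/6th
  -> R3 @ bar 5 tick 1 v(2, 3): G4 above E4
  -> R3 @ bar 5 tick 2 v(2, 3): G4 above E4
  -> R3 @ bar 5 tick 3 v(2, 3): G4 above E4
  -> R1 @ bar 6 tick 0 v(1, 2): C4/G4 P5 -> D4/A4 P5 similar
  -> R3 @ bar 6 tick 0 v(2, 3): A4 above F4
  -> R3 @ bar 6 tick 1 v(2, 3): A4 above F4
  -> R3 @ bar 6 tick 2 v(2, 3): A4 above F4
  -> R3 @ bar 6 tick 3 v(2, 3): A4 above F4
  -> R6 @ bar 6 tick 3 v(0, 3): closes on m3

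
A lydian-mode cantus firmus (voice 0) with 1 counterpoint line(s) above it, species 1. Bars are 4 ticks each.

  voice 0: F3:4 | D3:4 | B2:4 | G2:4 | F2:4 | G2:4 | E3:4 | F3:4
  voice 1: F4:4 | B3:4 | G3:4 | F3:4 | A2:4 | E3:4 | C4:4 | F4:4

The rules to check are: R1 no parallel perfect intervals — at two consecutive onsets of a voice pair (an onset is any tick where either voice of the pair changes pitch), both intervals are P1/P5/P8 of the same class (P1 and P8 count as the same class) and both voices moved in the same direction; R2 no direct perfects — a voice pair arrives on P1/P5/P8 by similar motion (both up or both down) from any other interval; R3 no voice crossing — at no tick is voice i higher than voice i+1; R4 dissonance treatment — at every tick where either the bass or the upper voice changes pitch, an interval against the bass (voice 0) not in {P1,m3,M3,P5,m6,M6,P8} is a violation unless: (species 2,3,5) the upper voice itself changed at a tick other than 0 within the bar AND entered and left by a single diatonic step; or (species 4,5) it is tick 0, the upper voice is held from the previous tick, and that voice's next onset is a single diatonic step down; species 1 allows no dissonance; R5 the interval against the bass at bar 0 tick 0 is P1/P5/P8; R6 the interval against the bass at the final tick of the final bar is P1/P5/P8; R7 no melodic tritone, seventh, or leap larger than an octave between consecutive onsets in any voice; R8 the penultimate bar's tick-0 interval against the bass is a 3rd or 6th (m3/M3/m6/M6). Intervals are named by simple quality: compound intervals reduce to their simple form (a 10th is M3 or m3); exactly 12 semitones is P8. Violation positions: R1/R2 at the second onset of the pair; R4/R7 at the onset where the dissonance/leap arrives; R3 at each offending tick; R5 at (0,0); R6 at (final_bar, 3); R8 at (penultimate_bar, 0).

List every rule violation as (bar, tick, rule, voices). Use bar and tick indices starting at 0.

(1, 0, R7, (1,))
(3, 0, R4, (0, 1))
(7, 0, R2, (0, 1))

bar 0: v0=F3 v1=F4 downbeat P8
bar 1: v0=D3 v1=B3 downbeat M6
bar 2: v0=B2 v1=G3 downbeat m6
bar 3: v0=G2 v1=F3 downbeat m7
bar 4: v0=F2 v1=A2 downbeat M3
bar 5: v0=G2 v1=E3 downbeat M6
bar 6: v0=E3 v1=C4 downbeat m6
bar 7: v0=F3 v1=F4 downbeat P8
  -> R7 @ bar 1 tick 0 v(1,): F4->B3 leap 6st
  -> R4 @ bar 3 tick 0 v(0, 1): G2/F3 m7 untreated
  -> R2 @ bar 7 tick 0 v(0, 1): E3/C4 m6 -> F3/F4 P8 similar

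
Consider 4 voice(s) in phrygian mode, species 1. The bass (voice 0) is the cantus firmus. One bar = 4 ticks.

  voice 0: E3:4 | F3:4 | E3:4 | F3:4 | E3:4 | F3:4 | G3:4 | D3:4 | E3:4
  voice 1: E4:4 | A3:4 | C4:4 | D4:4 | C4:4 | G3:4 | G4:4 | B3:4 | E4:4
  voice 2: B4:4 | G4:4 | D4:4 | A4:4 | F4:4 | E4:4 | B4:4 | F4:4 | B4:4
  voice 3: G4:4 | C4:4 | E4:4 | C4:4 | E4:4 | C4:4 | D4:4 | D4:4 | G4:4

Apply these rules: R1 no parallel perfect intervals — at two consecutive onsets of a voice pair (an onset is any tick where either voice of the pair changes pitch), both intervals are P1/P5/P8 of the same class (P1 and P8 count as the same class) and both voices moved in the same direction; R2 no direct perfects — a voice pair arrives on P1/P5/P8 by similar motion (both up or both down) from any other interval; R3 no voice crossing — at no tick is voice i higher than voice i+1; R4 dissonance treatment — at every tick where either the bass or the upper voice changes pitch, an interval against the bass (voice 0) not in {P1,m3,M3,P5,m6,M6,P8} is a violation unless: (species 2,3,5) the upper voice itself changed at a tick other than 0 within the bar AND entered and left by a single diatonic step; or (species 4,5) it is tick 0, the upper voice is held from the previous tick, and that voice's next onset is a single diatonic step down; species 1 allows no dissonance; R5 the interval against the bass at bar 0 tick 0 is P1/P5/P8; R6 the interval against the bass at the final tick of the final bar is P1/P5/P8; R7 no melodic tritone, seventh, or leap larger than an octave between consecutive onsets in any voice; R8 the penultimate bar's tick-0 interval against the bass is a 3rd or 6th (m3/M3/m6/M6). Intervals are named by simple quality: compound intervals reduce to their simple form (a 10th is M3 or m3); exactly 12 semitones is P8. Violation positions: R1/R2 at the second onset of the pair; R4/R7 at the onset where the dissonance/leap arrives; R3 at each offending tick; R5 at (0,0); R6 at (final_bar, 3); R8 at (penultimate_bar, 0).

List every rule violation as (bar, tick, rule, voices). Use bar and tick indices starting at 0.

(0, 0, R3, (2, 3))
(0, 0, R5, (0, 3))
(0, 1, R3, (2, 3))
(0, 2, R3, (2, 3))
(0, 3, R3, (2, 3))
(1, 0, R2, (2, 3))
(1, 0, R3, (2, 3))
(1, 0, R4, (0, 2))
(1, 1, R3, (2, 3))
(1, 2, R3, (2, 3))
(1, 3, R3, (2, 3))
(2, 0, R4, (0, 2))
(3, 0, R2, (1, 2))
(3, 0, R3, (2, 3))
(3, 1, R3, (2, 3))
(3, 2, R3, (2, 3))
(3, 3, R3, (2, 3))
(4, 0, R3, (2, 3))
(4, 0, R4, (0, 2))
(4, 1, R3, (2, 3))
(4, 2, R3, (2, 3))
(4, 3, R3, (2, 3))
(5, 0, R3, (2, 3))
(5, 0, R4, (0, 1))
(5, 0, R4, (0, 2))
(5, 1, R3, (2, 3))
(5, 2, R3, (2, 3))
(5, 3, R3, (2, 3))
(6, 0, R1, (0, 3))
(6, 0, R2, (0, 1))
(6, 0, R3, (2, 3))
(6, 1, R3, (2, 3))
(6, 2, R3, (2, 3))
(6, 3, R3, (2, 3))
(7, 0, R3, (2, 3))
(7, 0, R7, (2,))
(7, 0, R8, (0, 3))
(7, 1, R3, (2, 3))
(7, 2, R3, (2, 3))
(7, 3, R3, (2, 3))
(8, 0, R2, (0, 1))
(8, 0, R2, (0, 2))
(8, 0, R2, (1, 2))
(8, 0, R3, (2, 3))
(8, 0, R7, (2,))
(8, 1, R3, (2, 3))
(8, 2, R3, (2, 3))
(8, 3, R3, (2, 3))
(8, 3, R6, (0, 3))

bar 0: v0=E3 v1=E4 v2=B4 v3=G4 downbeat m3
bar 1: v0=F3 v1=A3 v2=G4 v3=C4 downbeat P5
bar 2: v0=E3 v1=C4 v2=D4 v3=E4 downbeat P8
bar 3: v0=F3 v1=D4 v2=A4 v3=C4 downbeat P5
bar 4: v0=E3 v1=C4 v2=F4 v3=E4 downbeat P8
bar 5: v0=F3 v1=G3 v2=E4 v3=C4 downbeat P5
bar 6: v0=G3 v1=G4 v2=B4 v3=D4 downbeat P5
bar 7: v0=D3 v1=B3 v2=F4 v3=D4 downbeat P8
bar 8: v0=E3 v1=E4 v2=B4 v3=G4 downbeat m3
  -> R3 @ bar 0 tick 0 v(2, 3): B4 above G4
  -> R5 @ bar 0 tick 0 v(0, 3): opens on m3
  -> R3 @ bar 0 tick 1 v(2, 3): B4 above G4
  -> R3 @ bar 0 tick 2 v(2, 3): B4 above G4
  -> R3 @ bar 0 tick 3 v(2, 3): B4 above G4
  -> R2 @ bar 1 tick 0 v(2, 3): B4/G4 M3 -> G4/C4 P5 similar
  -> R3 @ bar 1 tick 0 v(2, 3): G4 above C4
  -> R4 @ bar 1 tick 0 v(0, 2): F3/G4 M2 untreated
  -> R3 @ bar 1 tick 1 v(2, 3): G4 above C4
  -> R3 @ bar 1 tick 2 v(2, 3): G4 above C4
  -> R3 @ bar 1 tick 3 v(2, 3): G4 above C4
  -> R4 @ bar 2 tick 0 v(0, 2): E3/D4 m7 untreated
  -> R2 @ bar 3 tick 0 v(1, 2): C4/D4 M2 -> D4/A4 P5 similar
  -> R3 @ bar 3 tick 0 v(2, 3): A4 above C4
  -> R3 @ bar 3 tick 1 v(2, 3): A4 above C4
  -> R3 @ bar 3 tick 2 v(2, 3): A4 above C4
  -> R3 @ bar 3 tick 3 v(2, 3): A4 above C4
  -> R3 @ bar 4 tick 0 v(2, 3): F4 above E4
  -> R4 @ bar 4 tick 0 v(0, 2): E3/F4 m2 untreated
  -> R3 @ bar 4 tick 1 v(2, 3): F4 above E4
  -> R3 @ bar 4 tick 2 v(2, 3): F4 above E4
  -> R3 @ bar 4 tick 3 v(2, 3): F4 above E4
  -> R3 @ bar 5 tick 0 v(2, 3): E4 above C4
  -> R4 @ bar 5 tick 0 v(0, 1): F3/G3 M2 untreated
  -> R4 @ bar 5 tick 0 v(0, 2): F3/E4 M7 untreated
  -> R3 @ bar 5 tick 1 v(2, 3): E4 above C4
  -> R3 @ bar 5 tick 2 v(2, 3): E4 above C4
  -> R3 @ bar 5 tick 3 v(2, 3): E4 above C4
  -> R1 @ bar 6 tick 0 v(0, 3): F3/C4 P5 -> G3/D4 P5 similar
  -> R2 @ bar 6 tick 0 v(0, 1): F3/G3 M2 -> G3/G4 P8 similar
  -> R3 @ bar 6 tick 0 v(2, 3): B4 above D4
  -> R3 @ bar 6 tick 1 v(2, 3): B4 above D4
  -> R3 @ bar 6 tick 2 v(2, 3): B4 above D4
  -> R3 @ bar 6 tick 3 v(2, 3): B4 above D4
  -> R3 @ bar 7 tick 0 v(2, 3): F4 above D4
  -> R7 @ bar 7 tick 0 v(2,): B4->F4 leap 6st
  -> R8 @ bar 7 tick 0 v(0, 3): penult P8 not 3rd/6th
  -> R3 @ bar 7 tick 1 v(2, 3): F4 above D4
  -> R3 @ bar 7 tick 2 v(2, 3): F4 above D4
  -> R3 @ bar 7 tick 3 v(2, 3): F4 above D4
  -> R2 @ bar 8 tick 0 v(0, 1): D3/B3 M6 -> E3/E4 P8 similar
  -> R2 @ bar 8 tick 0 v(0, 2): D3/F4 m3 -> E3/B4 P5 similar
  -> R2 @ bar 8 tick 0 v(1, 2): B3/F4 TT -> E4/B4 P5 similar
  -> R3 @ bar 8 tick 0 v(2, 3): B4 above G4
  -> R7 @ bar 8 tick 0 v(2,): F4->B4 leap 6st
  -> R3 @ bar 8 tick 1 v(2, 3): B4 above G4
  -> R3 @ bar 8 tick 2 v(2, 3): B4 above G4
  -> R3 @ bar 8 tick 3 v(2, 3): B4 above G4
  -> R6 @ bar 8 tick 3 v(0, 3): closes on m3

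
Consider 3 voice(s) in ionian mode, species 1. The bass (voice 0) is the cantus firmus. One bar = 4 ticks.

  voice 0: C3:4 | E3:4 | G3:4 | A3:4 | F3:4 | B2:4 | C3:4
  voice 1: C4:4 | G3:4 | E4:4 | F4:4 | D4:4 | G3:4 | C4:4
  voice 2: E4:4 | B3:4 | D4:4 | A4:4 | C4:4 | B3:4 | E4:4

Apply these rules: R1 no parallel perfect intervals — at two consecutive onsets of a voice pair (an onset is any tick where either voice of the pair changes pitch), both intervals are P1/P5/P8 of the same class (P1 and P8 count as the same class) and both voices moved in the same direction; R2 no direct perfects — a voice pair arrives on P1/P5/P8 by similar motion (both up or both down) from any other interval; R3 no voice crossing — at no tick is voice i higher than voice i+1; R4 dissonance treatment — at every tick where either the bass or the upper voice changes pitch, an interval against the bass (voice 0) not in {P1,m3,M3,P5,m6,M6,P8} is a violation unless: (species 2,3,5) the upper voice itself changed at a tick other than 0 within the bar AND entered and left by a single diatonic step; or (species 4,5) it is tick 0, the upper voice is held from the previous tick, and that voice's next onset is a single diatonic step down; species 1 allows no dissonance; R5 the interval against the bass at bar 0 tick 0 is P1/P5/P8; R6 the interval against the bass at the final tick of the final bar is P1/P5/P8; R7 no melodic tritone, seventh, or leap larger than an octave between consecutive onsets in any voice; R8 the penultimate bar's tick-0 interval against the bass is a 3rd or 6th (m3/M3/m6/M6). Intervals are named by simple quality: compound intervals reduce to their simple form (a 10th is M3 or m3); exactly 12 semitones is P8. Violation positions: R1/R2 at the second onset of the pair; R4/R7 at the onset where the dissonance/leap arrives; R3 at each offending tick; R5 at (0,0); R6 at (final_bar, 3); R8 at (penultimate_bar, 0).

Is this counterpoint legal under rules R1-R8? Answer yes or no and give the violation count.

bar 0: v0=C3 v1=C4 v2=E4 (M3)
bar 1: v0=E3 v1=G3 v2=B3 (P5)
bar 2: v0=G3 v1=E4 v2=D4 (P5)
bar 3: v0=A3 v1=F4 v2=A4 (P8)
bar 4: v0=F3 v1=D4 v2=C4 (P5)
bar 5: v0=B2 v1=G3 v2=B3 (P8)
bar 6: v0=C3 v1=C4 v2=E4 (M3)
  R5 @ bar0.0: opens on M3
  R1 @ bar2.0: E3/B3 P5 -> G3/D4 P5 similar
  R3 @ bar2.0: E4 above D4
  R3 @ bar2.1: E4 above D4
  R3 @ bar2.2: E4 above D4
  R3 @ bar2.3: E4 above D4
  R2 @ bar3.0: G3/D4 P5 -> A3/A4 P8 similar
  R2 @ bar4.0: A3/A4 P8 -> F3/C4 P5 similar
  R3 @ bar4.0: D4 above C4
  R3 @ bar4.1: D4 above C4
  R3 @ bar4.2: D4 above C4
  R3 @ bar4.3: D4 above C4
  R2 @ bar5.0: F3/C4 P5 -> B2/B3 P8 similar
  R7 @ bar5.0: F3->B2 leap 6st
  R8 @ bar5.0: penult P8 not 3rd/6th
  R2 @ bar6.0: B2/G3 m6 -> C3/C4 P8 similar
  R6 @ bar6.3: closes on M3

No (17 violations)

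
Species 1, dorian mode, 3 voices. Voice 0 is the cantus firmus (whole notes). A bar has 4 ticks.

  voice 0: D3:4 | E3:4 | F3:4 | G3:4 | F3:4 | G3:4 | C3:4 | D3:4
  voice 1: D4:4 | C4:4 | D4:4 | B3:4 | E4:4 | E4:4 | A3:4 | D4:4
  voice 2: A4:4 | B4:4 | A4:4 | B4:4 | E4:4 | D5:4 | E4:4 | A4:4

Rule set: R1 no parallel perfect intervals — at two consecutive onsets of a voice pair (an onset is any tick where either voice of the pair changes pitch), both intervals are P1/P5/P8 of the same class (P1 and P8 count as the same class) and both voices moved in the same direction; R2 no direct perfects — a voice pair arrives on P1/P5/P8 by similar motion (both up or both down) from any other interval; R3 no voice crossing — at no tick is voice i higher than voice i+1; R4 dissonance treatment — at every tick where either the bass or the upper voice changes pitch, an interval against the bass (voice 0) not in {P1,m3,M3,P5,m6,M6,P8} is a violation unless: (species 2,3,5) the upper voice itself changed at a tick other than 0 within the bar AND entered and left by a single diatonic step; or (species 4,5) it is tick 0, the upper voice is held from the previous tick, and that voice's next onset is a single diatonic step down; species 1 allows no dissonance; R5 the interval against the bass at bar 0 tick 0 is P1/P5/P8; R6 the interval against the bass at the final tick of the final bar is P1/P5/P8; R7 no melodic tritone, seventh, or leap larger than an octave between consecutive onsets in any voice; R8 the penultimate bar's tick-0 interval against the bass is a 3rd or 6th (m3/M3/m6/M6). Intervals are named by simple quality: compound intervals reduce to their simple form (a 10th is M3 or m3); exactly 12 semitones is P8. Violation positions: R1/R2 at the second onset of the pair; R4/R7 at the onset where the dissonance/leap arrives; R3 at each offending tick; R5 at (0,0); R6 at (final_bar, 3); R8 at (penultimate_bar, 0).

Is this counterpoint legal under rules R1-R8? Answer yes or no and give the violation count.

No (10 violations)

bar 0: v0=D3 v1=D4 v2=A4 (P5)
bar 1: v0=E3 v1=C4 v2=B4 (P5)
bar 2: v0=F3 v1=D4 v2=A4 (M3)
bar 3: v0=G3 v1=B3 v2=B4 (M3)
bar 4: v0=F3 v1=E4 v2=E4 (M7)
bar 5: v0=G3 v1=E4 v2=D5 (P5)
bar 6: v0=C3 v1=A3 v2=E4 (M3)
bar 7: v0=D3 v1=D4 v2=A4 (P5)
  R1 @ bar1.0: D3/A4 P5 -> E3/B4 P5 similar
  R4 @ bar4.0: F3/E4 M7 untreated
  R4 @ bar4.0: F3/E4 M7 untreated
  R2 @ bar5.0: F3/E4 M7 -> G3/D5 P5 similar
  R7 @ bar5.0: E4->D5 leap 10st
  R2 @ bar6.0: E4/D5 m7 -> A3/E4 P5 similar
  R7 @ bar6.0: D5->E4 leap 10st
  R1 @ bar7.0: A3/E4 P5 -> D4/A4 P5 similar
  R2 @ bar7.0: C3/A3 M6 -> D3/D4 P8 similar
  R2 @ bar7.0: C3/E4 M3 -> D3/A4 P5 similar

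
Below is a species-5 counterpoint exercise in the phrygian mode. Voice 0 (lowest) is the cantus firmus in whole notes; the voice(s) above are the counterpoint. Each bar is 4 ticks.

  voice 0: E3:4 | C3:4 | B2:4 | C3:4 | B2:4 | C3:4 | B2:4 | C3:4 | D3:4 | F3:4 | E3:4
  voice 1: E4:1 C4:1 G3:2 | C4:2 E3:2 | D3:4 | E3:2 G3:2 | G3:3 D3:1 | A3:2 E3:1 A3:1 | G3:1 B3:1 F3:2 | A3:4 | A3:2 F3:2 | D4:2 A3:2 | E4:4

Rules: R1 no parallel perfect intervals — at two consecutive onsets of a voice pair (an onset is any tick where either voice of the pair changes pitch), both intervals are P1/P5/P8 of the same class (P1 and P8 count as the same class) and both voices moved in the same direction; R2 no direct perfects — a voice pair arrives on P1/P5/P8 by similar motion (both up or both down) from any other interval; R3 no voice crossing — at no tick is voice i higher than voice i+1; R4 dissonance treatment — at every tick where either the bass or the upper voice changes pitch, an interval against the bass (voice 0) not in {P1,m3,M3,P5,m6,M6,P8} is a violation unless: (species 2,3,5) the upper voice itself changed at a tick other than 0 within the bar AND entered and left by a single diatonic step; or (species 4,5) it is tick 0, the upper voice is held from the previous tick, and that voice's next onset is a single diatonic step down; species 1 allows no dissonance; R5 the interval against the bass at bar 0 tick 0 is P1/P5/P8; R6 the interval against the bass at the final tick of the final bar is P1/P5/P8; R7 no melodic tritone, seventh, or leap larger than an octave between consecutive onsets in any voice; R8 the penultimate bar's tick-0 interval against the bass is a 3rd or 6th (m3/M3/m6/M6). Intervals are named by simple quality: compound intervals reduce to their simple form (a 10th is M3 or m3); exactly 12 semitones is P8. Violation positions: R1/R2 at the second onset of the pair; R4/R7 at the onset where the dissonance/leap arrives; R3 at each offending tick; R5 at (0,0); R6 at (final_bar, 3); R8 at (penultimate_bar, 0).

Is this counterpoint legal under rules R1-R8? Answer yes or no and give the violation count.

No (2 violations)

bar 0: v0=E3 v1=E4 (P8)
bar 1: v0=C3 v1=C4 (P8)
bar 2: v0=B2 v1=D3 (m3)
bar 3: v0=C3 v1=E3 (M3)
bar 4: v0=B2 v1=G3 (m6)
bar 5: v0=C3 v1=A3 (M6)
bar 6: v0=B2 v1=G3 (m6)
bar 7: v0=C3 v1=A3 (M6)
bar 8: v0=D3 v1=A3 (P5)
bar 9: v0=F3 v1=D4 (M6)
bar 10: v0=E3 v1=E4 (P8)
  R4 @ bar6.2: B2/F3 TT untreated
  R7 @ bar6.2: B3->F3 leap 6st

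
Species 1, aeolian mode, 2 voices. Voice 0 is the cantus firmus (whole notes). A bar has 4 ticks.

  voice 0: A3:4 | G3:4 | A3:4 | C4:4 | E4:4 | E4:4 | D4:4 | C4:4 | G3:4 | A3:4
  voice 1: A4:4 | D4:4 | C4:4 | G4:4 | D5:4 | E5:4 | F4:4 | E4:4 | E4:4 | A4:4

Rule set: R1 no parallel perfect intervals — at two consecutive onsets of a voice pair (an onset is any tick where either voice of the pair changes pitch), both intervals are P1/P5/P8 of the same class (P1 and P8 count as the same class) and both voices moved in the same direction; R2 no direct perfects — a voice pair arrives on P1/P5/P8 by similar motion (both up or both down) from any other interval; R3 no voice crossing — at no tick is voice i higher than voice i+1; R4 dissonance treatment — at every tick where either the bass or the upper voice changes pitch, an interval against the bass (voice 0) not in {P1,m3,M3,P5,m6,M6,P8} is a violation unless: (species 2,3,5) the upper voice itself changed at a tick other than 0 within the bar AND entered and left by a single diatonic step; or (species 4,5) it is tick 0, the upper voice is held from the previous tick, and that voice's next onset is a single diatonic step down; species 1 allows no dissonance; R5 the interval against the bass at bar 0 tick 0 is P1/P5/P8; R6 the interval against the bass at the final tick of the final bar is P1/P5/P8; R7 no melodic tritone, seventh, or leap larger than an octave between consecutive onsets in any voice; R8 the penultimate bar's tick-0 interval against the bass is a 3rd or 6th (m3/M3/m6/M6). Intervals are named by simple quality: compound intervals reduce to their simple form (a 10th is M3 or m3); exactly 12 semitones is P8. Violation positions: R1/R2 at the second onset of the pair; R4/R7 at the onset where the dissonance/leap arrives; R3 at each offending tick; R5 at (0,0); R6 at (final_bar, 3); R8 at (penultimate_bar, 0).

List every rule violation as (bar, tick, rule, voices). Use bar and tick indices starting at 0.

bar 0: v0=A3 v1=A4 downbeat P8
bar 1: v0=G3 v1=D4 downbeat P5
bar 2: v0=A3 v1=C4 downbeat m3
bar 3: v0=C4 v1=G4 downbeat P5
bar 4: v0=E4 v1=D5 downbeat m7
bar 5: v0=E4 v1=E5 downbeat P8
bar 6: v0=D4 v1=F4 downbeat m3
bar 7: v0=C4 v1=E4 downbeat M3
bar 8: v0=G3 v1=E4 downbeat M6
bar 9: v0=A3 v1=A4 downbeat P8
  -> R2 @ bar 1 tick 0 v(0, 1): A3/A4 P8 -> G3/D4 P5 similar
  -> R2 @ bar 3 tick 0 v(0, 1): A3/C4 m3 -> C4/G4 P5 similar
  -> R4 @ bar 4 tick 0 v(0, 1): E4/D5 m7 untreated
  -> R7 @ bar 6 tick 0 v(1,): E5->F4 leap 11st
  -> R2 @ bar 9 tick 0 v(0, 1): G3/E4 M6 -> A3/A4 P8 similar

(1, 0, R2, (0, 1))
(3, 0, R2, (0, 1))
(4, 0, R4, (0, 1))
(6, 0, R7, (1,))
(9, 0, R2, (0, 1))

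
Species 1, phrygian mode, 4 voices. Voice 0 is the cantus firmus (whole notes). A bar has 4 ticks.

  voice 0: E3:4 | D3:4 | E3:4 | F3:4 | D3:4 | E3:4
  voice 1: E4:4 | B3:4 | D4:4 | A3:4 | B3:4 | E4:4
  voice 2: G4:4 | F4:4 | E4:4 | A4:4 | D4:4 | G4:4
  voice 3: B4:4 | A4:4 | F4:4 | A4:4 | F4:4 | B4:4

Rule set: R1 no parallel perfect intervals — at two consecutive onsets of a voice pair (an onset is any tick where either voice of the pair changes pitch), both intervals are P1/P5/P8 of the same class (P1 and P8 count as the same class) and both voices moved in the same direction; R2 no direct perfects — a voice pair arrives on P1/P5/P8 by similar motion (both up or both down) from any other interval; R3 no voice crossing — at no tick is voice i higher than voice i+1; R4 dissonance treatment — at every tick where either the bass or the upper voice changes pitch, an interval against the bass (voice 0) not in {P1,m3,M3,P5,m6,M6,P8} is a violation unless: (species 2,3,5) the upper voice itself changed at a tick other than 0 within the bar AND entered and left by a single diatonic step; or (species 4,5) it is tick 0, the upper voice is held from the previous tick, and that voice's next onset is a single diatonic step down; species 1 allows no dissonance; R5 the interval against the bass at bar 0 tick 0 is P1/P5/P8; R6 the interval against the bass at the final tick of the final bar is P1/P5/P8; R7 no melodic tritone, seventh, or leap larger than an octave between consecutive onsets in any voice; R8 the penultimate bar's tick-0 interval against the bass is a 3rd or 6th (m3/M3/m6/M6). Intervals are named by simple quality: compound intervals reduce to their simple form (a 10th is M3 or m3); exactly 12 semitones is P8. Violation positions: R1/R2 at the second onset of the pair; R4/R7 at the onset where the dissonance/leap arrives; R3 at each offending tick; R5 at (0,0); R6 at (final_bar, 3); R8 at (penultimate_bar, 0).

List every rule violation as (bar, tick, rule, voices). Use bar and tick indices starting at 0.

(0, 0, R5, (0, 2))
(1, 0, R1, (0, 3))
(2, 0, R4, (0, 1))
(2, 0, R4, (0, 3))
(3, 0, R2, (2, 3))
(4, 0, R2, (0, 2))
(4, 0, R8, (0, 2))
(5, 0, R2, (0, 1))
(5, 0, R2, (0, 3))
(5, 0, R2, (1, 3))
(5, 0, R7, (3,))
(5, 3, R6, (0, 2))

bar 0: v0=E3 v1=E4 v2=G4 v3=B4 downbeat P5
bar 1: v0=D3 v1=B3 v2=F4 v3=A4 downbeat P5
bar 2: v0=E3 v1=D4 v2=E4 v3=F4 downbeat m2
bar 3: v0=F3 v1=A3 v2=A4 v3=A4 downbeat M3
bar 4: v0=D3 v1=B3 v2=D4 v3=F4 downbeat m3
bar 5: v0=E3 v1=E4 v2=G4 v3=B4 downbeat P5
  -> R5 @ bar 0 tick 0 v(0, 2): opens on m3
  -> R1 @ bar 1 tick 0 v(0, 3): E3/B4 P5 -> D3/A4 P5 similar
  -> R4 @ bar 2 tick 0 v(0, 1): E3/D4 m7 untreated
  -> R4 @ bar 2 tick 0 v(0, 3): E3/F4 m2 untreated
  -> R2 @ bar 3 tick 0 v(2, 3): E4/F4 m2 -> A4/A4 P1 similar
  -> R2 @ bar 4 tick 0 v(0, 2): F3/A4 M3 -> D3/D4 P8 similar
  -> R8 @ bar 4 tick 0 v(0, 2): penult P8 not 3rd/6th
  -> R2 @ bar 5 tick 0 v(0, 1): D3/B3 M6 -> E3/E4 P8 similar
  -> R2 @ bar 5 tick 0 v(0, 3): D3/F4 m3 -> E3/B4 P5 similar
  -> R2 @ bar 5 tick 0 v(1, 3): B3/F4 TT -> E4/B4 P5 similar
  -> R7 @ bar 5 tick 0 v(3,): F4->B4 leap 6st
  -> R6 @ bar 5 tick 3 v(0, 2): closes on m3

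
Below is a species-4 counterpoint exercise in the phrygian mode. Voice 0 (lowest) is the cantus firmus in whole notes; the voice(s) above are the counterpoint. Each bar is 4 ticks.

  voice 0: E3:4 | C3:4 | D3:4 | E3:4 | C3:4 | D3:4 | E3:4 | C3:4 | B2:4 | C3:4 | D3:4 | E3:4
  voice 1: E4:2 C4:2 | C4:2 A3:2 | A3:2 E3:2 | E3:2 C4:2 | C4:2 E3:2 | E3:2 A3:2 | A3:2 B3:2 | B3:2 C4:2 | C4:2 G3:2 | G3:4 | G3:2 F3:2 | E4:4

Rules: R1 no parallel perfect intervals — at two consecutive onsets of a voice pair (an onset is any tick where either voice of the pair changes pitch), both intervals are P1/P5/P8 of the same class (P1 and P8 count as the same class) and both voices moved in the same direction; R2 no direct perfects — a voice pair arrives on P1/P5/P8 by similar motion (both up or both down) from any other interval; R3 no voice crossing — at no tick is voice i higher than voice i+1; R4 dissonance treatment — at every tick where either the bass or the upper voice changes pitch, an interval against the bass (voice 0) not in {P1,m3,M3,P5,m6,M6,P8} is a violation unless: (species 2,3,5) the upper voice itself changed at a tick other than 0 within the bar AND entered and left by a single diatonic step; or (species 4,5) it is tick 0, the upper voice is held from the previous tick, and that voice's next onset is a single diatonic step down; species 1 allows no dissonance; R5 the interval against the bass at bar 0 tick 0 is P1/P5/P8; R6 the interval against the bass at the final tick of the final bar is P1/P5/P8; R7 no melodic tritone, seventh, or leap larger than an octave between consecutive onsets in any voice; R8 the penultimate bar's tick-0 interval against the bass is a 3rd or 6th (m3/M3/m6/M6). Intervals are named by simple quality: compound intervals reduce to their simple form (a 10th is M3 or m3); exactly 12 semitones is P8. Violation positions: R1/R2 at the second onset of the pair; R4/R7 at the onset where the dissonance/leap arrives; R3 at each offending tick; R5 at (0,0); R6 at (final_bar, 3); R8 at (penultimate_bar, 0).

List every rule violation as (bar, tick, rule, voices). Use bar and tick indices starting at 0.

(2, 2, R4, (0, 1))
(5, 0, R4, (0, 1))
(6, 0, R4, (0, 1))
(7, 0, R4, (0, 1))
(8, 0, R4, (0, 1))
(10, 0, R8, (0, 1))
(11, 0, R2, (0, 1))
(11, 0, R7, (1,))

bar 0: v0=E3 v1=E4 downbeat P8
bar 1: v0=C3 v1=C4 downbeat P8
bar 2: v0=D3 v1=A3 downbeat P5
bar 3: v0=E3 v1=E3 downbeat P1
bar 4: v0=C3 v1=C4 downbeat P8
bar 5: v0=D3 v1=E3 downbeat M2
bar 6: v0=E3 v1=A3 downbeat P4
bar 7: v0=C3 v1=B3 downbeat M7
bar 8: v0=B2 v1=C4 downbeat m2
bar 9: v0=C3 v1=G3 downbeat P5
bar 10: v0=D3 v1=G3 downbeat P4
bar 11: v0=E3 v1=E4 downbeat P8
  -> R4 @ bar 2 tick 2 v(0, 1): D3/E3 M2 untreated
  -> R4 @ bar 5 tick 0 v(0, 1): D3/E3 M2 untreated
  -> R4 @ bar 6 tick 0 v(0, 1): E3/A3 P4 untreated
  -> R4 @ bar 7 tick 0 v(0, 1): C3/B3 M7 untreated
  -> R4 @ bar 8 tick 0 v(0, 1): B2/C4 m2 untreated
  -> R8 @ bar 10 tick 0 v(0, 1): penult P4 not 3rd/6th
  -> R2 @ bar 11 tick 0 v(0, 1): D3/F3 m3 -> E3/E4 P8 similar
  -> R7 @ bar 11 tick 0 v(1,): F3->E4 leap 11st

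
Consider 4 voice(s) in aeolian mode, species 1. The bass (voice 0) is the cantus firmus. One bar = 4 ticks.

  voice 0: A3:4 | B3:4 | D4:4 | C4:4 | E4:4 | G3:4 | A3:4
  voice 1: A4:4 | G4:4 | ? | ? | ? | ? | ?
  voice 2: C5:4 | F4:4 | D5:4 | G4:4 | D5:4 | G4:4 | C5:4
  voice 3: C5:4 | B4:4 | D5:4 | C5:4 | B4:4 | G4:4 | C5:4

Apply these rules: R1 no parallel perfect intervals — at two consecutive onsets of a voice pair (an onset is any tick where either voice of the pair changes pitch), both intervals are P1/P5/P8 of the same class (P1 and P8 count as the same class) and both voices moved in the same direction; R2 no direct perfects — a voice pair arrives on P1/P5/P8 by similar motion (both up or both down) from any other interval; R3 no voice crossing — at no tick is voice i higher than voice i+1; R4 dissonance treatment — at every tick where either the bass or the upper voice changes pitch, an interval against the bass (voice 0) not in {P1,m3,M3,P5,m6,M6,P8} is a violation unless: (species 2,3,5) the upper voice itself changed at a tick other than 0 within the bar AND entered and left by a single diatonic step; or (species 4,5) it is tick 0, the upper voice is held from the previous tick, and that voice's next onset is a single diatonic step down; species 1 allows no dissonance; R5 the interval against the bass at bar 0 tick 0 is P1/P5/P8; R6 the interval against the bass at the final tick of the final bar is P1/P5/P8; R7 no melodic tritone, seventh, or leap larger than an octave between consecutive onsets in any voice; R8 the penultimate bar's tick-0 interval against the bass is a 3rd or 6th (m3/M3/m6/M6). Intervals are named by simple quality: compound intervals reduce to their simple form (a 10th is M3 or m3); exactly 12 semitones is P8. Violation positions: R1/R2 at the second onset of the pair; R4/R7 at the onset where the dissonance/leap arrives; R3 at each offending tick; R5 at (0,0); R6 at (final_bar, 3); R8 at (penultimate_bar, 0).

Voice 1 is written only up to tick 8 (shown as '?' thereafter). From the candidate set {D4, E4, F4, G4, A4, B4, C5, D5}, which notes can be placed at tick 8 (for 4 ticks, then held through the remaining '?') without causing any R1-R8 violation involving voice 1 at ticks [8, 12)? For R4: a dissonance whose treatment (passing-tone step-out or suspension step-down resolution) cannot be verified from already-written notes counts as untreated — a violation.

{B4, D4, F4}

D4: legal
E4: violates R4
F4: legal
G4: violates R4
A4: violates R2
B4: legal
C5: violates R4
D5: violates R2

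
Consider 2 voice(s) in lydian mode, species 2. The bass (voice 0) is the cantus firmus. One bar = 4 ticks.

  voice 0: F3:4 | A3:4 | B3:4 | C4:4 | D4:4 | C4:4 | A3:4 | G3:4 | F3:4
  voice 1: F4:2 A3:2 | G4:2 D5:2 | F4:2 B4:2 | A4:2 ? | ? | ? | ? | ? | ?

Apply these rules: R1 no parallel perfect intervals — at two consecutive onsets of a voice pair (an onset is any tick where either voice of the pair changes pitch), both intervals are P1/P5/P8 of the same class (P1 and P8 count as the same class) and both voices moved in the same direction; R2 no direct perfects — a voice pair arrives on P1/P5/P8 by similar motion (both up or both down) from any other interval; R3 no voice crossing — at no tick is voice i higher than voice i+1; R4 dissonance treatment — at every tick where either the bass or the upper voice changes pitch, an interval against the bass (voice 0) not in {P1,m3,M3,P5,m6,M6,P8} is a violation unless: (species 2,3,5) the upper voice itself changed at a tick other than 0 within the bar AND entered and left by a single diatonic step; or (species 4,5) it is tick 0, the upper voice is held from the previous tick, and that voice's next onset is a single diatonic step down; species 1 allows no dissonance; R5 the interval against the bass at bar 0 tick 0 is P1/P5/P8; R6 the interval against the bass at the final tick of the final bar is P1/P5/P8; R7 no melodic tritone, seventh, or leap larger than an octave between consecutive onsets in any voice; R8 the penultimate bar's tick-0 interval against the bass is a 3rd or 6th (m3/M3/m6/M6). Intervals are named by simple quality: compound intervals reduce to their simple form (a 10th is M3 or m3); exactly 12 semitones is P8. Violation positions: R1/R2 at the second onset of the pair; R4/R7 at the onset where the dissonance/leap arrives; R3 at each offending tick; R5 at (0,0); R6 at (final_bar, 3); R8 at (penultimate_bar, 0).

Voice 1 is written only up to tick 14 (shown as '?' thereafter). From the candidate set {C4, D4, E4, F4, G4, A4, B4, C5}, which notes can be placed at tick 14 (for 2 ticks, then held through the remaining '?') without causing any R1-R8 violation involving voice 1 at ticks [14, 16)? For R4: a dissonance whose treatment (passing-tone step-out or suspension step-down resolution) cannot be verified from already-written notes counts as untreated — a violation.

{A4, C4, C5, E4, G4}

C4: legal
D4: violates R4
E4: legal
F4: violates R4
G4: legal
A4: legal
B4: violates R4
C5: legal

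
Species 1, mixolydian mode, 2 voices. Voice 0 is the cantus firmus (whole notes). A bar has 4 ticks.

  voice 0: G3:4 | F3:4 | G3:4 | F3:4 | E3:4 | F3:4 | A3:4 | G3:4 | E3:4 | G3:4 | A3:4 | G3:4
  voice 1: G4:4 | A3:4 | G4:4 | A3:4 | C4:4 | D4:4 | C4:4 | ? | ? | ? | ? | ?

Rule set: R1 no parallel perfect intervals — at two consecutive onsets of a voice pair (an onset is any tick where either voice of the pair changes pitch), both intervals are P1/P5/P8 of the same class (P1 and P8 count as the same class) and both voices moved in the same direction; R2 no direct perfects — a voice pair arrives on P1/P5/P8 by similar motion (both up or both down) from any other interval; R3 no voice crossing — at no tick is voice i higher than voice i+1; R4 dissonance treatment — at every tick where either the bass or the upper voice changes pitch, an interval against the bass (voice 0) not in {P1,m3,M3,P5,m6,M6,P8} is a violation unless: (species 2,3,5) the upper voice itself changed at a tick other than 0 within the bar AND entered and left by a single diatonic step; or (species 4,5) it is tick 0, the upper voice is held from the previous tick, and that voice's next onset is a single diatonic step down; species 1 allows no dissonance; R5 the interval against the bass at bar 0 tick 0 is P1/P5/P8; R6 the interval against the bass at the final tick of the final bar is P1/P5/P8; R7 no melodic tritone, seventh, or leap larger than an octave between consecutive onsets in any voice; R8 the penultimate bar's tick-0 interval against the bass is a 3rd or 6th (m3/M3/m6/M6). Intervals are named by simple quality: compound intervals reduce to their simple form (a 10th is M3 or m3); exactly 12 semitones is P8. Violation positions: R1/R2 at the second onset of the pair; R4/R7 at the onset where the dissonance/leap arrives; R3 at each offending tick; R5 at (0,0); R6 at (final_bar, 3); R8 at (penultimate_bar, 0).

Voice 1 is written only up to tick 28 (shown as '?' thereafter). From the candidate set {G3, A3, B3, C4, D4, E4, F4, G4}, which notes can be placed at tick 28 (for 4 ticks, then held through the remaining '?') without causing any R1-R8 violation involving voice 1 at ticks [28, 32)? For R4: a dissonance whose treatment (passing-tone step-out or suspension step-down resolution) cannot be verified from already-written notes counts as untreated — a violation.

G3: violates R2
A3: violates R4
B3: legal
C4: violates R4
D4: legal
E4: legal
F4: violates R4
G4: legal

{B3, D4, E4, G4}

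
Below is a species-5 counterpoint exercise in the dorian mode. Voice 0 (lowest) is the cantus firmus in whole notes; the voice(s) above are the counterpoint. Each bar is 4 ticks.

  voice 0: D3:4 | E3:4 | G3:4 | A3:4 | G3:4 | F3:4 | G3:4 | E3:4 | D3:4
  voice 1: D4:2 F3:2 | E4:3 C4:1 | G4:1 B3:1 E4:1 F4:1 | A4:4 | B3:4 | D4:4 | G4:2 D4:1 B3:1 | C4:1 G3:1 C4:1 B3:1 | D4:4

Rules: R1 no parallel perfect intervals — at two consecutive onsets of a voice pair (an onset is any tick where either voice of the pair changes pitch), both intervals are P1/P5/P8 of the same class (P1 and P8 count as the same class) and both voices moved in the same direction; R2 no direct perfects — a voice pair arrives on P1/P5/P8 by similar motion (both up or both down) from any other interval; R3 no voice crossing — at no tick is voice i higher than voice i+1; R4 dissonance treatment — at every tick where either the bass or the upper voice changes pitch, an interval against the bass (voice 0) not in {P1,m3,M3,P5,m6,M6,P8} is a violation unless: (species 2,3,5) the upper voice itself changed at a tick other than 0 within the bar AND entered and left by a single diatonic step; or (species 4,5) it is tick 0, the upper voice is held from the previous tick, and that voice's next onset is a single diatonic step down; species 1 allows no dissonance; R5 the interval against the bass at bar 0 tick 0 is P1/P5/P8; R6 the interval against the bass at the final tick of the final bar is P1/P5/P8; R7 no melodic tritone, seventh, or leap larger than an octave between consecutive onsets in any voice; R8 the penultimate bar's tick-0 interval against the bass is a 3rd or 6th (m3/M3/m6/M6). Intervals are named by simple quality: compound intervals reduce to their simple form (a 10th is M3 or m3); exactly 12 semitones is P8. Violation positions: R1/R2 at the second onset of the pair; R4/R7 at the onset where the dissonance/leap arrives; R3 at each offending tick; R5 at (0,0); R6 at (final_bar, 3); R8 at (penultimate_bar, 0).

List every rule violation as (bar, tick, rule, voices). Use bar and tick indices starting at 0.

(1, 0, R2, (0, 1))
(1, 0, R7, (1,))
(2, 0, R2, (0, 1))
(2, 3, R4, (0, 1))
(3, 0, R2, (0, 1))
(4, 0, R7, (1,))
(6, 0, R2, (0, 1))

bar 0: v0=D3 v1=D4 downbeat P8
bar 1: v0=E3 v1=E4 downbeat P8
bar 2: v0=G3 v1=G4 downbeat P8
bar 3: v0=A3 v1=A4 downbeat P8
bar 4: v0=G3 v1=B3 downbeat M3
bar 5: v0=F3 v1=D4 downbeat M6
bar 6: v0=G3 v1=G4 downbeat P8
bar 7: v0=E3 v1=C4 downbeat m6
bar 8: v0=D3 v1=D4 downbeat P8
  -> R2 @ bar 1 tick 0 v(0, 1): D3/F3 m3 -> E3/E4 P8 similar
  -> R7 @ bar 1 tick 0 v(1,): F3->E4 leap 11st
  -> R2 @ bar 2 tick 0 v(0, 1): E3/C4 m6 -> G3/G4 P8 similar
  -> R4 @ bar 2 tick 3 v(0, 1): G3/F4 m7 untreated
  -> R2 @ bar 3 tick 0 v(0, 1): G3/F4 m7 -> A3/A4 P8 similar
  -> R7 @ bar 4 tick 0 v(1,): A4->B3 leap 10st
  -> R2 @ bar 6 tick 0 v(0, 1): F3/D4 M6 -> G3/G4 P8 similar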